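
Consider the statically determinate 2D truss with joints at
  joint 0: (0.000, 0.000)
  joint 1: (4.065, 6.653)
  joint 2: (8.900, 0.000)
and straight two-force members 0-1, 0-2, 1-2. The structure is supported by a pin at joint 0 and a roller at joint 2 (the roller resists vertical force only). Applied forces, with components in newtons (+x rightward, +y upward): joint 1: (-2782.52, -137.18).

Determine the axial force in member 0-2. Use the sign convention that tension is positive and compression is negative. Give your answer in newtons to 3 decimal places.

N=3 nodes, M=3 members, R=3 reactions → 2N=6, M+R=6
member 0 (0-1): L=7.7966, (cx,cy)=(0.5214,0.8533)
member 1 (0-2): L=8.9000, (cx,cy)=(1.0000,0.0000)
member 2 (1-2): L=8.2243, (cx,cy)=(0.5879,-0.8089)
solve A·x = −loads:
  F[0-1] = -2524.8774 N (compression)
  F[0-2] = -1466.0930 N (compression)
  F[1-2] = +2493.8232 N (tension)
  Rx@0 = +2782.5200 N
  Ry@0 = +2154.5361 N
  Ry@2 = -2017.3561 N

-1466.093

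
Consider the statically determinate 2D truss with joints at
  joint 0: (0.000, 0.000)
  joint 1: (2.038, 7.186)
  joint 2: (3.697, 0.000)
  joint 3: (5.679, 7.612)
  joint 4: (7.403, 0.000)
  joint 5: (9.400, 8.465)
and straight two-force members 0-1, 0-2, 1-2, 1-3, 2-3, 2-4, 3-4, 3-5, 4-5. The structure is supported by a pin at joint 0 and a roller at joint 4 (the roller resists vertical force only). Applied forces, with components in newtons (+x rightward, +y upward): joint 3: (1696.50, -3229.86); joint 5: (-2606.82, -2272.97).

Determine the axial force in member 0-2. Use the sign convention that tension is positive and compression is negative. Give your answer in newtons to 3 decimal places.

N=6 nodes, M=9 members, R=3 reactions → 2N=12, M+R=12
member 0 (0-1): L=7.4694, (cx,cy)=(0.2728,0.9621)
member 1 (0-2): L=3.6970, (cx,cy)=(1.0000,0.0000)
member 2 (1-2): L=7.3750, (cx,cy)=(0.2249,-0.9744)
member 3 (1-3): L=3.6658, (cx,cy)=(0.9932,0.1162)
member 4 (2-3): L=7.8658, (cx,cy)=(0.2520,0.9677)
member 5 (2-4): L=3.7060, (cx,cy)=(1.0000,0.0000)
member 6 (3-4): L=7.8048, (cx,cy)=(0.2209,-0.9753)
member 7 (3-5): L=3.8175, (cx,cy)=(0.9747,0.2234)
member 8 (4-5): L=8.6974, (cx,cy)=(0.2296,0.9733)
solve A·x = −loads:
  F[0-1] = -1429.6503 N (compression)
  F[0-2] = -520.2452 N (compression)
  F[1-2] = +1328.8503 N (tension)
  F[1-3] = -693.6977 N (compression)
  F[2-3] = -1337.9644 N (compression)
  F[2-4] = +115.8138 N (tension)
  F[3-4] = -2415.9309 N (compression)
  F[3-5] = -2245.7586 N (compression)
  F[4-5] = -1819.7894 N (compression)
  Rx@0 = +910.3200 N
  Ry@0 = +1375.4060 N
  Ry@4 = +4127.4240 N

-520.245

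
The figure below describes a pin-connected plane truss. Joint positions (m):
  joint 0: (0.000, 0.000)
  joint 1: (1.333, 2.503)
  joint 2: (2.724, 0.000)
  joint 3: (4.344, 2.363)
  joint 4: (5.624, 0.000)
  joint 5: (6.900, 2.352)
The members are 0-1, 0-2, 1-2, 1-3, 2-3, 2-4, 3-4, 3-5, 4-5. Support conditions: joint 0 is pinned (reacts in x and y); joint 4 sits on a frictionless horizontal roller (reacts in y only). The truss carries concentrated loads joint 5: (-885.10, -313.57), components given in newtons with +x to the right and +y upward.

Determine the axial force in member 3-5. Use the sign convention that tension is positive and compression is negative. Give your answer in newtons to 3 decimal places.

N=6 nodes, M=9 members, R=3 reactions → 2N=12, M+R=12
member 0 (0-1): L=2.8358, (cx,cy)=(0.4701,0.8826)
member 1 (0-2): L=2.7240, (cx,cy)=(1.0000,0.0000)
member 2 (1-2): L=2.8635, (cx,cy)=(0.4858,-0.8741)
member 3 (1-3): L=3.0143, (cx,cy)=(0.9989,-0.0464)
member 4 (2-3): L=2.8650, (cx,cy)=(0.5654,0.8248)
member 5 (2-4): L=2.9000, (cx,cy)=(1.0000,0.0000)
member 6 (3-4): L=2.6874, (cx,cy)=(0.4763,-0.8793)
member 7 (3-5): L=2.5560, (cx,cy)=(1.0000,-0.0043)
member 8 (4-5): L=2.6758, (cx,cy)=(0.4769,0.8790)
solve A·x = −loads:
  F[0-1] = -338.7709 N (compression)
  F[0-2] = -725.8582 N (compression)
  F[1-2] = +359.8515 N (tension)
  F[1-3] = -334.4047 N (compression)
  F[2-3] = -381.3639 N (compression)
  F[2-4] = -335.4151 N (compression)
  F[3-4] = +343.5530 N (tension)
  F[3-5] = -713.3241 N (compression)
  F[4-5] = -360.2360 N (compression)
  Rx@0 = +885.1000 N
  Ry@0 = +299.0114 N
  Ry@4 = +14.5586 N

-713.324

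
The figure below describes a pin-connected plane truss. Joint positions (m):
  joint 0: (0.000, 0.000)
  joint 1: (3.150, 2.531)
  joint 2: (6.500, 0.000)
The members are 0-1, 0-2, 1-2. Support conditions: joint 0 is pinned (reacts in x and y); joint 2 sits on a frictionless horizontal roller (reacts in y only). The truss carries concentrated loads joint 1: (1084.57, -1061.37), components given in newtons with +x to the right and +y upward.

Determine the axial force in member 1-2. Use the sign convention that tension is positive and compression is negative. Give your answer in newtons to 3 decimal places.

-1553.825

N=3 nodes, M=3 members, R=3 reactions → 2N=6, M+R=6
member 0 (0-1): L=4.0408, (cx,cy)=(0.7795,0.6264)
member 1 (0-2): L=6.5000, (cx,cy)=(1.0000,0.0000)
member 2 (1-2): L=4.1986, (cx,cy)=(0.7979,-0.6028)
solve A·x = −loads:
  F[0-1] = -199.0871 N (compression)
  F[0-2] = +1239.7662 N (tension)
  F[1-2] = -1553.8253 N (compression)
  Rx@0 = -1084.5700 N
  Ry@0 = +124.6989 N
  Ry@2 = +936.6711 N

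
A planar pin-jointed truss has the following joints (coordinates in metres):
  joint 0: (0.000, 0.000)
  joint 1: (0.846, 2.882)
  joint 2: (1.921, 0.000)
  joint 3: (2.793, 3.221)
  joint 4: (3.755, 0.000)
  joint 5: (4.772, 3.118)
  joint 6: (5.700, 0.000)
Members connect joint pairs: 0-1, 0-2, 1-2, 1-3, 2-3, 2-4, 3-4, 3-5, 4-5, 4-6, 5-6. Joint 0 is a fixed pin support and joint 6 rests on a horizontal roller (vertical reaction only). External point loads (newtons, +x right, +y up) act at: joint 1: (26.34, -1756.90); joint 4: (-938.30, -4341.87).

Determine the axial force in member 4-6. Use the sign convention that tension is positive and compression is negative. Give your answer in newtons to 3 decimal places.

N=7 nodes, M=11 members, R=3 reactions → 2N=14, M+R=14
member 0 (0-1): L=3.0036, (cx,cy)=(0.2817,0.9595)
member 1 (0-2): L=1.9210, (cx,cy)=(1.0000,0.0000)
member 2 (1-2): L=3.0760, (cx,cy)=(0.3495,-0.9369)
member 3 (1-3): L=1.9763, (cx,cy)=(0.9852,0.1715)
member 4 (2-3): L=3.3369, (cx,cy)=(0.2613,0.9653)
member 5 (2-4): L=1.8340, (cx,cy)=(1.0000,0.0000)
member 6 (3-4): L=3.3616, (cx,cy)=(0.2862,-0.9582)
member 7 (3-5): L=1.9817, (cx,cy)=(0.9986,-0.0520)
member 8 (4-5): L=3.2797, (cx,cy)=(0.3101,0.9507)
member 9 (4-6): L=1.9450, (cx,cy)=(1.0000,0.0000)
member 10 (5-6): L=3.2532, (cx,cy)=(0.2853,-0.9585)
solve A·x = −loads:
  F[0-1] = -3089.4700 N (compression)
  F[0-2] = -41.7750 N (compression)
  F[1-2] = +1053.7177 N (tension)
  F[1-3] = -1283.8108 N (compression)
  F[2-3] = -1022.8122 N (compression)
  F[2-4] = +593.7603 N (tension)
  F[3-4] = +1364.6245 N (tension)
  F[3-5] = -1925.1828 N (compression)
  F[4-5] = +3191.6450 N (tension)
  F[4-6] = +932.8754 N (tension)
  F[5-6] = -3270.2599 N (compression)
  Rx@0 = +911.9600 N
  Ry@0 = +2964.3891 N
  Ry@6 = +3134.3809 N

932.875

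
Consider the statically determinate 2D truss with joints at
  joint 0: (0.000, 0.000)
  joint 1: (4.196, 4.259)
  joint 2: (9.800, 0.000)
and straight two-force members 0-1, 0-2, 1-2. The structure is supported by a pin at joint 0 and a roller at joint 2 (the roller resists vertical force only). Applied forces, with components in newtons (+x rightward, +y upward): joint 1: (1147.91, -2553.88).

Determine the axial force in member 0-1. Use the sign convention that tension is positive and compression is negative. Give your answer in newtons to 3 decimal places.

-1349.789

N=3 nodes, M=3 members, R=3 reactions → 2N=6, M+R=6
member 0 (0-1): L=5.9788, (cx,cy)=(0.7018,0.7124)
member 1 (0-2): L=9.8000, (cx,cy)=(1.0000,0.0000)
member 2 (1-2): L=7.0387, (cx,cy)=(0.7962,-0.6051)
solve A·x = −loads:
  F[0-1] = -1349.7891 N (compression)
  F[0-2] = +2095.2169 N (tension)
  F[1-2] = -2631.6368 N (compression)
  Rx@0 = -1147.9100 N
  Ry@0 = +961.5301 N
  Ry@2 = +1592.3499 N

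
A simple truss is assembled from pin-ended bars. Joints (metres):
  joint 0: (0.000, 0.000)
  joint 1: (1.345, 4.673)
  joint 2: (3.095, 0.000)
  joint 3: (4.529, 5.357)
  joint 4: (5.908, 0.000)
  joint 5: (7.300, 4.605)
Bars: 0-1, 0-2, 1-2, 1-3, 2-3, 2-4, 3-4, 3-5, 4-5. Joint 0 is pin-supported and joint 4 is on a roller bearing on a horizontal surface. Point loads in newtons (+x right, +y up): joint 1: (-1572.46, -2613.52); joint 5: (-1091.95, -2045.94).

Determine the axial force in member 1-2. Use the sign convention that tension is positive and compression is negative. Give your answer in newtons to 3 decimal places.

N=6 nodes, M=9 members, R=3 reactions → 2N=12, M+R=12
member 0 (0-1): L=4.8627, (cx,cy)=(0.2766,0.9610)
member 1 (0-2): L=3.0950, (cx,cy)=(1.0000,0.0000)
member 2 (1-2): L=4.9899, (cx,cy)=(0.3507,-0.9365)
member 3 (1-3): L=3.2566, (cx,cy)=(0.9777,0.2100)
member 4 (2-3): L=5.5456, (cx,cy)=(0.2586,0.9660)
member 5 (2-4): L=2.8130, (cx,cy)=(1.0000,0.0000)
member 6 (3-4): L=5.5316, (cx,cy)=(0.2493,-0.9684)
member 7 (3-5): L=2.8712, (cx,cy)=(0.9651,-0.2619)
member 8 (4-5): L=4.8108, (cx,cy)=(0.2893,0.9572)
solve A·x = −loads:
  F[0-1] = -3778.7836 N (compression)
  F[0-2] = -1619.2185 N (compression)
  F[1-2] = +1117.8908 N (tension)
  F[1-3] = +138.3022 N (tension)
  F[2-3] = -1083.7478 N (compression)
  F[2-4] = -946.9287 N (compression)
  F[3-4] = +1173.6532 N (tension)
  F[3-5] = -453.4329 N (compression)
  F[4-5] = -2261.4344 N (compression)
  Rx@0 = +2664.4100 N
  Ry@0 = +3631.3606 N
  Ry@4 = +1028.0994 N

1117.891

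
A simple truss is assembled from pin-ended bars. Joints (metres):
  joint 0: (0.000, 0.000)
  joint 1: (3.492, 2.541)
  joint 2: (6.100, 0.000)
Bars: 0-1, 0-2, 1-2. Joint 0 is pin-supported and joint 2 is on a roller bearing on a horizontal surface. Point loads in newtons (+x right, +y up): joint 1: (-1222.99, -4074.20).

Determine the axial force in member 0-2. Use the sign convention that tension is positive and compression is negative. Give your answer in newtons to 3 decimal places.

1870.932

N=3 nodes, M=3 members, R=3 reactions → 2N=6, M+R=6
member 0 (0-1): L=4.3187, (cx,cy)=(0.8086,0.5884)
member 1 (0-2): L=6.1000, (cx,cy)=(1.0000,0.0000)
member 2 (1-2): L=3.6412, (cx,cy)=(0.7162,-0.6978)
solve A·x = −loads:
  F[0-1] = -3826.3365 N (compression)
  F[0-2] = +1870.9316 N (tension)
  F[1-2] = -2612.1312 N (compression)
  Rx@0 = +1222.9900 N
  Ry@0 = +2251.3330 N
  Ry@2 = +1822.8670 N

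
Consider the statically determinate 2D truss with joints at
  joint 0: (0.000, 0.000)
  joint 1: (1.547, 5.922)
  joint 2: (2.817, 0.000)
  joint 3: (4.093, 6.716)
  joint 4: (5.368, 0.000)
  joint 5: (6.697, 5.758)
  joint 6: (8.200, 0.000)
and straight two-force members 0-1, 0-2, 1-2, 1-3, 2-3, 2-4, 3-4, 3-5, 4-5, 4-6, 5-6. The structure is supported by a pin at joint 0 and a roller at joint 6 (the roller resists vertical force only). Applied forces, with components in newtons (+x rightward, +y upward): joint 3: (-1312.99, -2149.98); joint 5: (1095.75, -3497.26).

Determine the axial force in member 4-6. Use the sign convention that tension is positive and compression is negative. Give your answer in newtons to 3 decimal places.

N=7 nodes, M=11 members, R=3 reactions → 2N=14, M+R=14
member 0 (0-1): L=6.1207, (cx,cy)=(0.2527,0.9675)
member 1 (0-2): L=2.8170, (cx,cy)=(1.0000,0.0000)
member 2 (1-2): L=6.0566, (cx,cy)=(0.2097,-0.9778)
member 3 (1-3): L=2.6669, (cx,cy)=(0.9547,0.2977)
member 4 (2-3): L=6.8361, (cx,cy)=(0.1867,0.9824)
member 5 (2-4): L=2.5510, (cx,cy)=(1.0000,0.0000)
member 6 (3-4): L=6.8360, (cx,cy)=(0.1865,-0.9825)
member 7 (3-5): L=2.7746, (cx,cy)=(0.9385,-0.3453)
member 8 (4-5): L=5.9094, (cx,cy)=(0.2249,0.9744)
member 9 (4-6): L=2.8320, (cx,cy)=(1.0000,0.0000)
member 10 (5-6): L=5.9509, (cx,cy)=(0.2526,-0.9676)
solve A·x = −loads:
  F[0-1] = -2091.7010 N (compression)
  F[0-2] = +311.4328 N (tension)
  F[1-2] = +1782.0007 N (tension)
  F[1-3] = -945.1966 N (compression)
  F[2-3] = -1773.5535 N (compression)
  F[2-4] = +1016.1377 N (tension)
  F[3-4] = -170.1412 N (compression)
  F[3-5] = +118.6421 N (tension)
  F[4-5] = +171.5503 N (tension)
  F[4-6] = +945.8229 N (tension)
  F[5-6] = -3744.8611 N (compression)
  Rx@0 = +217.2400 N
  Ry@0 = +2023.7880 N
  Ry@6 = +3623.4520 N

945.823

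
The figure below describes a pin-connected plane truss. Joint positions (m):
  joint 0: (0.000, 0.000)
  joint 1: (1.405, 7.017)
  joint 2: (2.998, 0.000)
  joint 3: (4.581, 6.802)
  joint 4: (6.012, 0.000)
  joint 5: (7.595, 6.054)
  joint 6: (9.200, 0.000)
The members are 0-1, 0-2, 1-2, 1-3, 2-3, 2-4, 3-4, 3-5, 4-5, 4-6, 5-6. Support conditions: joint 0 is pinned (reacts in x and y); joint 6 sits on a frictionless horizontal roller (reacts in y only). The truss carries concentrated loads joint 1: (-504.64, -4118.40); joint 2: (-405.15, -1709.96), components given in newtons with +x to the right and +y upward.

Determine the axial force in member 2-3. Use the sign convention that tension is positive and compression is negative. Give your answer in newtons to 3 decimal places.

772.698

N=7 nodes, M=11 members, R=3 reactions → 2N=14, M+R=14
member 0 (0-1): L=7.1563, (cx,cy)=(0.1963,0.9805)
member 1 (0-2): L=2.9980, (cx,cy)=(1.0000,0.0000)
member 2 (1-2): L=7.1955, (cx,cy)=(0.2214,-0.9752)
member 3 (1-3): L=3.1833, (cx,cy)=(0.9977,-0.0675)
member 4 (2-3): L=6.9838, (cx,cy)=(0.2267,0.9740)
member 5 (2-4): L=3.0140, (cx,cy)=(1.0000,0.0000)
member 6 (3-4): L=6.9509, (cx,cy)=(0.2059,-0.9786)
member 7 (3-5): L=3.1054, (cx,cy)=(0.9706,-0.2409)
member 8 (4-5): L=6.2575, (cx,cy)=(0.2530,0.9675)
member 9 (4-6): L=3.1880, (cx,cy)=(1.0000,0.0000)
member 10 (5-6): L=6.2631, (cx,cy)=(0.2563,-0.9666)
solve A·x = −loads:
  F[0-1] = -5126.8633 N (compression)
  F[0-2] = +96.7728 N (tension)
  F[1-2] = +981.7340 N (tension)
  F[1-3] = -720.9119 N (compression)
  F[2-3] = +772.6985 N (tension)
  F[2-4] = +544.1195 N (tension)
  F[3-4] = -718.3293 N (compression)
  F[3-5] = -408.2550 N (compression)
  F[4-5] = +726.5752 N (tension)
  F[4-6] = +212.4299 N (tension)
  F[5-6] = -828.9585 N (compression)
  Rx@0 = +909.7900 N
  Ry@0 = +5027.0825 N
  Ry@6 = +801.2775 N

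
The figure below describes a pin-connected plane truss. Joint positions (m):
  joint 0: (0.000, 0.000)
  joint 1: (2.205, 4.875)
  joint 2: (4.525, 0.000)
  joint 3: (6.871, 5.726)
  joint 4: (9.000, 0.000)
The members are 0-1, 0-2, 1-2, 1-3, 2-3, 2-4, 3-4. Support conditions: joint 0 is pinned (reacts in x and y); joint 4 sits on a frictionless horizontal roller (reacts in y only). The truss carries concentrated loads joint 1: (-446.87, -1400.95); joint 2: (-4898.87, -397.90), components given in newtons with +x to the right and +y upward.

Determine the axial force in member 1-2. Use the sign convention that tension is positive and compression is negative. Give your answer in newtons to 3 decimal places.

N=5 nodes, M=7 members, R=3 reactions → 2N=10, M+R=10
member 0 (0-1): L=5.3505, (cx,cy)=(0.4121,0.9111)
member 1 (0-2): L=4.5250, (cx,cy)=(1.0000,0.0000)
member 2 (1-2): L=5.3989, (cx,cy)=(0.4297,-0.9030)
member 3 (1-3): L=4.7430, (cx,cy)=(0.9838,0.1794)
member 4 (2-3): L=6.1880, (cx,cy)=(0.3791,0.9253)
member 5 (2-4): L=4.4750, (cx,cy)=(1.0000,0.0000)
member 6 (3-4): L=6.1090, (cx,cy)=(0.3485,-0.9373)
solve A·x = −loads:
  F[0-1] = -1643.6860 N (compression)
  F[0-2] = -4668.3565 N (compression)
  F[1-2] = +55.6636 N (tension)
  F[1-3] = -258.6302 N (compression)
  F[2-3] = +375.6841 N (tension)
  F[2-4] = +112.0024 N (tension)
  F[3-4] = -321.3816 N (compression)
  Rx@0 = +5345.7400 N
  Ry@0 = +1497.6166 N
  Ry@4 = +301.2334 N

55.664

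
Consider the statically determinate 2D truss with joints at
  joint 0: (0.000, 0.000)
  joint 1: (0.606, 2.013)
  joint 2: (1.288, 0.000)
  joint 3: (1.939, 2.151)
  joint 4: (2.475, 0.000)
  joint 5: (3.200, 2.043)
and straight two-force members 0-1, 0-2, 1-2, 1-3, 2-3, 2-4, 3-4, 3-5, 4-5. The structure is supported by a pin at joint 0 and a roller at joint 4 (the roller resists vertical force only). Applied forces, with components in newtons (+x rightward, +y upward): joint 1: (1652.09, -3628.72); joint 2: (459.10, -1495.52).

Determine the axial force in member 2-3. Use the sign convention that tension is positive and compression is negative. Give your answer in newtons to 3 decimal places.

N=6 nodes, M=9 members, R=3 reactions → 2N=12, M+R=12
member 0 (0-1): L=2.1022, (cx,cy)=(0.2883,0.9576)
member 1 (0-2): L=1.2880, (cx,cy)=(1.0000,0.0000)
member 2 (1-2): L=2.1254, (cx,cy)=(0.3209,-0.9471)
member 3 (1-3): L=1.3401, (cx,cy)=(0.9947,0.1030)
member 4 (2-3): L=2.2474, (cx,cy)=(0.2897,0.9571)
member 5 (2-4): L=1.1870, (cx,cy)=(1.0000,0.0000)
member 6 (3-4): L=2.2168, (cx,cy)=(0.2418,-0.9703)
member 7 (3-5): L=1.2656, (cx,cy)=(0.9964,-0.0853)
member 8 (4-5): L=2.1678, (cx,cy)=(0.3344,0.9424)
solve A·x = −loads:
  F[0-1] = -2207.4846 N (compression)
  F[0-2] = +2747.5288 N (tension)
  F[1-2] = -1786.9870 N (compression)
  F[1-3] = -1724.1829 N (compression)
  F[2-3] = +3330.8172 N (tension)
  F[2-4] = +750.1660 N (tension)
  F[3-4] = -3102.5192 N (compression)
  F[3-5] = +0.0000 N (tension)
  F[4-5] = -0.0000 N (compression)
  Rx@0 = -2111.1900 N
  Ry@0 = +2113.7789 N
  Ry@4 = +3010.4611 N

3330.817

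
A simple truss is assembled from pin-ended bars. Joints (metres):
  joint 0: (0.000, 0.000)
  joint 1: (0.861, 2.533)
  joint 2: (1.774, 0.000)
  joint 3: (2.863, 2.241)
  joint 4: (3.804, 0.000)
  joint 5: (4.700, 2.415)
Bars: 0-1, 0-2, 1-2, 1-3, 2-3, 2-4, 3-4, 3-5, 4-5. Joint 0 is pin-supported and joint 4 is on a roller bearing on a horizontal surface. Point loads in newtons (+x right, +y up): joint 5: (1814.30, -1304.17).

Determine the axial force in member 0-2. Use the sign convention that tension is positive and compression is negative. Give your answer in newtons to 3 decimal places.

1318.364

N=6 nodes, M=9 members, R=3 reactions → 2N=12, M+R=12
member 0 (0-1): L=2.6753, (cx,cy)=(0.3218,0.9468)
member 1 (0-2): L=1.7740, (cx,cy)=(1.0000,0.0000)
member 2 (1-2): L=2.6925, (cx,cy)=(0.3391,-0.9408)
member 3 (1-3): L=2.0232, (cx,cy)=(0.9895,-0.1443)
member 4 (2-3): L=2.4916, (cx,cy)=(0.4371,0.8994)
member 5 (2-4): L=2.0300, (cx,cy)=(1.0000,0.0000)
member 6 (3-4): L=2.4305, (cx,cy)=(0.3872,-0.9220)
member 7 (3-5): L=1.8452, (cx,cy)=(0.9955,0.0943)
member 8 (4-5): L=2.5759, (cx,cy)=(0.3478,0.9376)
solve A·x = −loads:
  F[0-1] = +1540.9934 N (tension)
  F[0-2] = +1318.3636 N (tension)
  F[1-2] = -1718.1061 N (compression)
  F[1-3] = +1089.9366 N (tension)
  F[2-3] = +1797.0513 N (tension)
  F[2-4] = -49.6639 N (compression)
  F[3-4] = -1337.7223 N (compression)
  F[3-5] = +2392.5315 N (tension)
  F[4-5] = -1631.6749 N (compression)
  Rx@0 = -1814.3000 N
  Ry@0 = -1459.0092 N
  Ry@4 = +2763.1792 N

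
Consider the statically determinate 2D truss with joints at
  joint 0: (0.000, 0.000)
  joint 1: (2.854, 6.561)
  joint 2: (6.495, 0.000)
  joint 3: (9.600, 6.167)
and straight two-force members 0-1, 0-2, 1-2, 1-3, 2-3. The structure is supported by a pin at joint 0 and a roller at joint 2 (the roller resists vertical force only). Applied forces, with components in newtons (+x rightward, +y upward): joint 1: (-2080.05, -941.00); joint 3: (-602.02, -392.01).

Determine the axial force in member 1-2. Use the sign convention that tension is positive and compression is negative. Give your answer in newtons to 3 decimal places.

N=4 nodes, M=5 members, R=3 reactions → 2N=8, M+R=8
member 0 (0-1): L=7.1549, (cx,cy)=(0.3989,0.9170)
member 1 (0-2): L=6.4950, (cx,cy)=(1.0000,0.0000)
member 2 (1-2): L=7.5036, (cx,cy)=(0.4852,-0.8744)
member 3 (1-3): L=6.7575, (cx,cy)=(0.9983,-0.0583)
member 4 (2-3): L=6.9046, (cx,cy)=(0.4497,0.8932)
solve A·x = −loads:
  F[0-1] = -3285.6208 N (compression)
  F[0-2] = -1371.4699 N (compression)
  F[1-2] = +2395.8242 N (tension)
  F[1-3] = -393.7590 N (compression)
  F[2-3] = -464.5975 N (compression)
  Rx@0 = +2682.0700 N
  Ry@0 = +3012.9108 N
  Ry@2 = -1679.9008 N

2395.824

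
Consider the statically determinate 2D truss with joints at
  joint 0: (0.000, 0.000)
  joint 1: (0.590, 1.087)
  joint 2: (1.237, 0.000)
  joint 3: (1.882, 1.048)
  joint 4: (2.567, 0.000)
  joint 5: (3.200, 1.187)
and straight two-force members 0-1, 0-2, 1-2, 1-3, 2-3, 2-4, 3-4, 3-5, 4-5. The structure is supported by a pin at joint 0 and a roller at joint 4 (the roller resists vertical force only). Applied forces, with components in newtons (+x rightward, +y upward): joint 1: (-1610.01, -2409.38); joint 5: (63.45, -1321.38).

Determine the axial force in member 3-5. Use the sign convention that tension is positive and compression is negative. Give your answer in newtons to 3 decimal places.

818.399

N=6 nodes, M=9 members, R=3 reactions → 2N=12, M+R=12
member 0 (0-1): L=1.2368, (cx,cy)=(0.4770,0.8789)
member 1 (0-2): L=1.2370, (cx,cy)=(1.0000,0.0000)
member 2 (1-2): L=1.2650, (cx,cy)=(0.5115,-0.8593)
member 3 (1-3): L=1.2926, (cx,cy)=(0.9995,-0.0302)
member 4 (2-3): L=1.2306, (cx,cy)=(0.5241,0.8516)
member 5 (2-4): L=1.3300, (cx,cy)=(1.0000,0.0000)
member 6 (3-4): L=1.2520, (cx,cy)=(0.5471,-0.8371)
member 7 (3-5): L=1.3253, (cx,cy)=(0.9945,0.1049)
member 8 (4-5): L=1.3452, (cx,cy)=(0.4705,0.8824)
solve A·x = −loads:
  F[0-1] = -2482.9121 N (compression)
  F[0-2] = -362.1158 N (compression)
  F[1-2] = -284.4518 N (compression)
  F[1-3] = +571.3144 N (tension)
  F[2-3] = +287.0139 N (tension)
  F[2-4] = -658.0406 N (compression)
  F[3-4] = -168.8749 N (compression)
  F[3-5] = +818.3991 N (tension)
  F[4-5] = -1594.8061 N (compression)
  Rx@0 = +1546.5600 N
  Ry@0 = +2182.1879 N
  Ry@4 = +1548.5721 N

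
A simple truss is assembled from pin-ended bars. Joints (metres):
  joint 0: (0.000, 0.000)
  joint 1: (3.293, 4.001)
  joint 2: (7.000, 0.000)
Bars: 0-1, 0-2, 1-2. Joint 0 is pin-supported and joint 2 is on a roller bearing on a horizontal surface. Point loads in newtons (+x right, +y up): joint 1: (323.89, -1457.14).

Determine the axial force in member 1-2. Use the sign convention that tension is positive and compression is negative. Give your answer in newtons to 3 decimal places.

N=3 nodes, M=3 members, R=3 reactions → 2N=6, M+R=6
member 0 (0-1): L=5.1819, (cx,cy)=(0.6355,0.7721)
member 1 (0-2): L=7.0000, (cx,cy)=(1.0000,0.0000)
member 2 (1-2): L=5.4543, (cx,cy)=(0.6796,-0.7335)
solve A·x = −loads:
  F[0-1] = -759.6461 N (compression)
  F[0-2] = +806.6330 N (tension)
  F[1-2] = -1186.8498 N (compression)
  Rx@0 = -323.8900 N
  Ry@0 = +586.5334 N
  Ry@2 = +870.6066 N

-1186.850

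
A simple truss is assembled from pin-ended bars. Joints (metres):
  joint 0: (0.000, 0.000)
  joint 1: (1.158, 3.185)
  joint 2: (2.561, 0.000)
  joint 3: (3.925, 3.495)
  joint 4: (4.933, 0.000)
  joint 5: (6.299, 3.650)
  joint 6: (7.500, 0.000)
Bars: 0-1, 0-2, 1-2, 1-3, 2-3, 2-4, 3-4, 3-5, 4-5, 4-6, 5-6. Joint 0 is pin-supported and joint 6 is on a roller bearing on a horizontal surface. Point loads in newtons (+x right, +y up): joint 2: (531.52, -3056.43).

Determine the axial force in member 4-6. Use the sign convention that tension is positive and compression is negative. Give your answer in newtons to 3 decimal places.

N=7 nodes, M=11 members, R=3 reactions → 2N=14, M+R=14
member 0 (0-1): L=3.3890, (cx,cy)=(0.3417,0.9398)
member 1 (0-2): L=2.5610, (cx,cy)=(1.0000,0.0000)
member 2 (1-2): L=3.4803, (cx,cy)=(0.4031,-0.9151)
member 3 (1-3): L=2.7843, (cx,cy)=(0.9938,0.1113)
member 4 (2-3): L=3.7517, (cx,cy)=(0.3636,0.9316)
member 5 (2-4): L=2.3720, (cx,cy)=(1.0000,0.0000)
member 6 (3-4): L=3.6375, (cx,cy)=(0.2771,-0.9608)
member 7 (3-5): L=2.3791, (cx,cy)=(0.9979,0.0652)
member 8 (4-5): L=3.8972, (cx,cy)=(0.3505,0.9366)
member 9 (4-6): L=2.5670, (cx,cy)=(1.0000,0.0000)
member 10 (5-6): L=3.8425, (cx,cy)=(0.3126,-0.9499)
solve A·x = −loads:
  F[0-1] = -2141.6665 N (compression)
  F[0-2] = +1263.3182 N (tension)
  F[1-2] = +2010.5753 N (tension)
  F[1-3] = -1551.9580 N (compression)
  F[2-3] = +1305.8199 N (tension)
  F[2-4] = +1067.5584 N (tension)
  F[3-4] = -1137.3349 N (compression)
  F[3-5] = -753.9858 N (compression)
  F[4-5] = +1166.8142 N (tension)
  F[4-6] = +343.4100 N (tension)
  F[5-6] = -1098.7153 N (compression)
  Rx@0 = -531.5200 N
  Ry@0 = +2012.7610 N
  Ry@6 = +1043.6690 N

343.410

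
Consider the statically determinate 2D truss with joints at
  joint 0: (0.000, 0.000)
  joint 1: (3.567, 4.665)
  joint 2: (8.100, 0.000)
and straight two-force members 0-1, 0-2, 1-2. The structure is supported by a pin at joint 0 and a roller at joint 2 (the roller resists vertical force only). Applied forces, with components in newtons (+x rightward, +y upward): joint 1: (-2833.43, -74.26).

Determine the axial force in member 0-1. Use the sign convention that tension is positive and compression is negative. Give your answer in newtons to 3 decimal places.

-2106.535

N=3 nodes, M=3 members, R=3 reactions → 2N=6, M+R=6
member 0 (0-1): L=5.8725, (cx,cy)=(0.6074,0.7944)
member 1 (0-2): L=8.1000, (cx,cy)=(1.0000,0.0000)
member 2 (1-2): L=6.5046, (cx,cy)=(0.6969,-0.7172)
solve A·x = −loads:
  F[0-1] = -2106.5353 N (compression)
  F[0-2] = -1553.8948 N (compression)
  F[1-2] = +2229.7646 N (tension)
  Rx@0 = +2833.4300 N
  Ry@0 = +1673.4039 N
  Ry@2 = -1599.1439 N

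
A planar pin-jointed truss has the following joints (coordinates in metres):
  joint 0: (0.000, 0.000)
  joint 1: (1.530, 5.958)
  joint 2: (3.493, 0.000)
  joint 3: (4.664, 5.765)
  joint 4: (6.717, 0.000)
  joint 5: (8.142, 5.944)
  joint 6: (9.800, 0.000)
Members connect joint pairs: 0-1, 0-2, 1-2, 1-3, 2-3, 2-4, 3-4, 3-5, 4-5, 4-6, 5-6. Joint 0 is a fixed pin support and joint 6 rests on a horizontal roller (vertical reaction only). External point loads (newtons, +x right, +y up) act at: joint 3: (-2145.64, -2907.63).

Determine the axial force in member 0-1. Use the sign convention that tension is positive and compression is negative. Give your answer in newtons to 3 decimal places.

N=7 nodes, M=11 members, R=3 reactions → 2N=14, M+R=14
member 0 (0-1): L=6.1513, (cx,cy)=(0.2487,0.9686)
member 1 (0-2): L=3.4930, (cx,cy)=(1.0000,0.0000)
member 2 (1-2): L=6.2730, (cx,cy)=(0.3129,-0.9498)
member 3 (1-3): L=3.1399, (cx,cy)=(0.9981,-0.0615)
member 4 (2-3): L=5.8827, (cx,cy)=(0.1991,0.9800)
member 5 (2-4): L=3.2240, (cx,cy)=(1.0000,0.0000)
member 6 (3-4): L=6.1196, (cx,cy)=(0.3355,-0.9420)
member 7 (3-5): L=3.4826, (cx,cy)=(0.9987,0.0514)
member 8 (4-5): L=6.1124, (cx,cy)=(0.2331,0.9724)
member 9 (4-6): L=3.0830, (cx,cy)=(1.0000,0.0000)
member 10 (5-6): L=6.1709, (cx,cy)=(0.2687,-0.9632)
solve A·x = −loads:
  F[0-1] = -2876.4373 N (compression)
  F[0-2] = -1430.1914 N (compression)
  F[1-2] = +3041.4615 N (tension)
  F[1-3] = -1670.3594 N (compression)
  F[2-3] = -2947.7016 N (compression)
  F[2-4] = +108.3228 N (tension)
  F[3-4] = -132.5571 N (compression)
  F[3-5] = -63.9374 N (compression)
  F[4-5] = +128.4136 N (tension)
  F[4-6] = +33.9156 N (tension)
  F[5-6] = -126.2305 N (compression)
  Rx@0 = +2145.6400 N
  Ry@0 = +2786.0410 N
  Ry@6 = +121.5890 N

-2876.437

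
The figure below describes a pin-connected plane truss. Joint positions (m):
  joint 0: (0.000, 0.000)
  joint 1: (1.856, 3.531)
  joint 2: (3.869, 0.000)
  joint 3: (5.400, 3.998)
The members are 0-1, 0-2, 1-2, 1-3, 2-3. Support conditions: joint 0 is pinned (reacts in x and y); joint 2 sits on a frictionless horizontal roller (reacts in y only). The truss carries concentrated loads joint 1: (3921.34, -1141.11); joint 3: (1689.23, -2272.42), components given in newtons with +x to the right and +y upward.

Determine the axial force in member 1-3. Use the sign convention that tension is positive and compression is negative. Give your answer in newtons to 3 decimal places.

N=4 nodes, M=5 members, R=3 reactions → 2N=8, M+R=8
member 0 (0-1): L=3.9891, (cx,cy)=(0.4653,0.8852)
member 1 (0-2): L=3.8690, (cx,cy)=(1.0000,0.0000)
member 2 (1-2): L=4.0645, (cx,cy)=(0.4953,-0.8687)
member 3 (1-3): L=3.5746, (cx,cy)=(0.9914,0.1306)
member 4 (2-3): L=4.2811, (cx,cy)=(0.3576,0.9339)
solve A·x = −loads:
  F[0-1] = +6360.1812 N (tension)
  F[0-2] = +2651.3615 N (tension)
  F[1-2] = -7385.1076 N (compression)
  F[1-3] = +2718.7498 N (tension)
  F[2-3] = -2813.6778 N (compression)
  Rx@0 = -5610.5700 N
  Ry@0 = -5629.8304 N
  Ry@2 = +9043.3604 N

2718.750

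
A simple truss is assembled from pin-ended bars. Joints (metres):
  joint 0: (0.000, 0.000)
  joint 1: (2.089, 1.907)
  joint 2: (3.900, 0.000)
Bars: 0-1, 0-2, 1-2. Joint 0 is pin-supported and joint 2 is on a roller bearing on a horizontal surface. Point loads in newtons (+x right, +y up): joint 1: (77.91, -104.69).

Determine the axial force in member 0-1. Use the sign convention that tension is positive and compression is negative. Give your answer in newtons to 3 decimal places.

N=3 nodes, M=3 members, R=3 reactions → 2N=6, M+R=6
member 0 (0-1): L=2.8285, (cx,cy)=(0.7385,0.6742)
member 1 (0-2): L=3.9000, (cx,cy)=(1.0000,0.0000)
member 2 (1-2): L=2.6299, (cx,cy)=(0.6886,-0.7251)
solve A·x = −loads:
  F[0-1] = -15.6003 N (compression)
  F[0-2] = +89.4315 N (tension)
  F[1-2] = -129.8708 N (compression)
  Rx@0 = -77.9100 N
  Ry@0 = +10.5177 N
  Ry@2 = +94.1723 N

-15.600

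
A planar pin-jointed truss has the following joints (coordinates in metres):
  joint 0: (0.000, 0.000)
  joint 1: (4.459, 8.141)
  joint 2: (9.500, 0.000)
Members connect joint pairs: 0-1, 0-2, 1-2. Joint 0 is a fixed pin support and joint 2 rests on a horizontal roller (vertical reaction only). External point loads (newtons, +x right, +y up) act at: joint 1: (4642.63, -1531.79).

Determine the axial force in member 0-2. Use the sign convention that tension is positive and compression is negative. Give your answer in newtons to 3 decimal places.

N=3 nodes, M=3 members, R=3 reactions → 2N=6, M+R=6
member 0 (0-1): L=9.2822, (cx,cy)=(0.4804,0.8771)
member 1 (0-2): L=9.5000, (cx,cy)=(1.0000,0.0000)
member 2 (1-2): L=9.5754, (cx,cy)=(0.5265,-0.8502)
solve A·x = −loads:
  F[0-1] = +3609.4213 N (tension)
  F[0-2] = +2908.7229 N (tension)
  F[1-2] = -5525.1092 N (compression)
  Rx@0 = -4642.6300 N
  Ry@0 = -3165.6734 N
  Ry@2 = +4697.4634 N

2908.723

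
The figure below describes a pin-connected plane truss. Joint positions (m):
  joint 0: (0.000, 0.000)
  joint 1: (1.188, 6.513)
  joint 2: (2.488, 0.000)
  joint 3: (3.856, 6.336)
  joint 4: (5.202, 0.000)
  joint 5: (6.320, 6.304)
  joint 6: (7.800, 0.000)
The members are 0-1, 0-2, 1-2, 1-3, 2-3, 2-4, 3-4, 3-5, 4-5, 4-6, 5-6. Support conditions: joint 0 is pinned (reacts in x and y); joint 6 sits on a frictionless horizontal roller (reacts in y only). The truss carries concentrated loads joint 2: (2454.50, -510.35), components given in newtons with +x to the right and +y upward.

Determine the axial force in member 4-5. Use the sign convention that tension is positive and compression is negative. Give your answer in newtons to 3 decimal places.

164.446

N=7 nodes, M=11 members, R=3 reactions → 2N=14, M+R=14
member 0 (0-1): L=6.6205, (cx,cy)=(0.1794,0.9838)
member 1 (0-2): L=2.4880, (cx,cy)=(1.0000,0.0000)
member 2 (1-2): L=6.6415, (cx,cy)=(0.1957,-0.9807)
member 3 (1-3): L=2.6739, (cx,cy)=(0.9978,-0.0662)
member 4 (2-3): L=6.4820, (cx,cy)=(0.2110,0.9775)
member 5 (2-4): L=2.7140, (cx,cy)=(1.0000,0.0000)
member 6 (3-4): L=6.4774, (cx,cy)=(0.2078,-0.9782)
member 7 (3-5): L=2.4642, (cx,cy)=(0.9999,-0.0130)
member 8 (4-5): L=6.4024, (cx,cy)=(0.1746,0.9846)
member 9 (4-6): L=2.5980, (cx,cy)=(1.0000,0.0000)
member 10 (5-6): L=6.4754, (cx,cy)=(0.2286,-0.9735)
solve A·x = −loads:
  F[0-1] = -353.2960 N (compression)
  F[0-2] = +2517.8967 N (tension)
  F[1-2] = +363.5198 N (tension)
  F[1-3] = -134.8478 N (compression)
  F[2-3] = +157.4076 N (tension)
  F[2-4] = +101.3318 N (tension)
  F[3-4] = -165.5326 N (compression)
  F[3-5] = -66.9398 N (compression)
  F[4-5] = +164.4459 N (tension)
  F[4-6] = +38.2181 N (tension)
  F[5-6] = -167.2147 N (compression)
  Rx@0 = -2454.5000 N
  Ry@0 = +347.5614 N
  Ry@6 = +162.7886 N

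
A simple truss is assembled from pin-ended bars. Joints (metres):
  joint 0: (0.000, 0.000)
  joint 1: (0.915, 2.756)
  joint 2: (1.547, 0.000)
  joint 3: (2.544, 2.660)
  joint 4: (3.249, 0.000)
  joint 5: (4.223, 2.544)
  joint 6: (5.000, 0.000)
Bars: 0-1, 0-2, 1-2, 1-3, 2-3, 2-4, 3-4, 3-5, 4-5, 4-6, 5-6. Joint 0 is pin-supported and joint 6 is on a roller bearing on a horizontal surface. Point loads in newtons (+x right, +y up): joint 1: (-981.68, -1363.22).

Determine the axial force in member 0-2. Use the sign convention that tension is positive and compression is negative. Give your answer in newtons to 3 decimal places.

N=7 nodes, M=11 members, R=3 reactions → 2N=14, M+R=14
member 0 (0-1): L=2.9039, (cx,cy)=(0.3151,0.9491)
member 1 (0-2): L=1.5470, (cx,cy)=(1.0000,0.0000)
member 2 (1-2): L=2.8275, (cx,cy)=(0.2235,-0.9747)
member 3 (1-3): L=1.6318, (cx,cy)=(0.9983,-0.0588)
member 4 (2-3): L=2.8407, (cx,cy)=(0.3510,0.9364)
member 5 (2-4): L=1.7020, (cx,cy)=(1.0000,0.0000)
member 6 (3-4): L=2.7518, (cx,cy)=(0.2562,-0.9666)
member 7 (3-5): L=1.6830, (cx,cy)=(0.9976,-0.0689)
member 8 (4-5): L=2.7241, (cx,cy)=(0.3576,0.9339)
member 9 (4-6): L=1.7510, (cx,cy)=(1.0000,0.0000)
member 10 (5-6): L=2.6600, (cx,cy)=(0.2921,-0.9564)
solve A·x = −loads:
  F[0-1] = -1743.6730 N (compression)
  F[0-2] = -432.2641 N (compression)
  F[1-2] = +276.8080 N (tension)
  F[1-3] = +371.0356 N (tension)
  F[2-3] = -288.1339 N (compression)
  F[2-4] = -269.2669 N (compression)
  F[3-4] = +287.7247 N (tension)
  F[3-5] = +196.0203 N (tension)
  F[4-5] = -297.8094 N (compression)
  F[4-6] = -89.0718 N (compression)
  F[5-6] = +304.9319 N (tension)
  Rx@0 = +981.6800 N
  Ry@0 = +1654.8528 N
  Ry@6 = -291.6328 N

-432.264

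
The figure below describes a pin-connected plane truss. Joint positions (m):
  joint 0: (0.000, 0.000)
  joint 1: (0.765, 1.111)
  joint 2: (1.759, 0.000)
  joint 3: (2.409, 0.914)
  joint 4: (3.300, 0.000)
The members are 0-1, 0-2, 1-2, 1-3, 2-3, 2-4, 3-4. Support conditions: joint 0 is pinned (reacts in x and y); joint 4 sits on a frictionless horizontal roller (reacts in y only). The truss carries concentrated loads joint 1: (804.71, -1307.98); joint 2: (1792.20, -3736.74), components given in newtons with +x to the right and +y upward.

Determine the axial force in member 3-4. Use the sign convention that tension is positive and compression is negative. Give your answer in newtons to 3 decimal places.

N=5 nodes, M=7 members, R=3 reactions → 2N=10, M+R=10
member 0 (0-1): L=1.3489, (cx,cy)=(0.5671,0.8236)
member 1 (0-2): L=1.7590, (cx,cy)=(1.0000,0.0000)
member 2 (1-2): L=1.4908, (cx,cy)=(0.6668,-0.7453)
member 3 (1-3): L=1.6558, (cx,cy)=(0.9929,-0.1190)
member 4 (2-3): L=1.1216, (cx,cy)=(0.5796,0.8149)
member 5 (2-4): L=1.5410, (cx,cy)=(1.0000,0.0000)
member 6 (3-4): L=1.2764, (cx,cy)=(0.6980,-0.7161)
solve A·x = −loads:
  F[0-1] = -3009.5912 N (compression)
  F[0-2] = +4303.7288 N (tension)
  F[1-2] = +2211.9887 N (tension)
  F[1-3] = -4014.9470 N (compression)
  F[2-3] = +2562.4518 N (tension)
  F[2-4] = +2501.3589 N (tension)
  F[3-4] = -3583.4040 N (compression)
  Rx@0 = -2596.9100 N
  Ry@0 = +2478.7918 N
  Ry@4 = +2565.9282 N

-3583.404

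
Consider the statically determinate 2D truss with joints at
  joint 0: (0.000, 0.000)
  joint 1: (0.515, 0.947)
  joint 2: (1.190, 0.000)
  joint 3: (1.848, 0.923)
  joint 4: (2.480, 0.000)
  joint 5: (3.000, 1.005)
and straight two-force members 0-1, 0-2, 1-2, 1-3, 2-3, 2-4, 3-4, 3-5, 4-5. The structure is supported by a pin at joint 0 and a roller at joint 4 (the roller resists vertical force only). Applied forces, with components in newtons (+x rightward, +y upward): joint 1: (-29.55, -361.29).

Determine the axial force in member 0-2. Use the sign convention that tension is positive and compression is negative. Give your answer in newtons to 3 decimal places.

N=6 nodes, M=9 members, R=3 reactions → 2N=12, M+R=12
member 0 (0-1): L=1.0780, (cx,cy)=(0.4777,0.8785)
member 1 (0-2): L=1.1900, (cx,cy)=(1.0000,0.0000)
member 2 (1-2): L=1.1629, (cx,cy)=(0.5804,-0.8143)
member 3 (1-3): L=1.3332, (cx,cy)=(0.9998,-0.0180)
member 4 (2-3): L=1.1335, (cx,cy)=(0.5805,0.8143)
member 5 (2-4): L=1.2900, (cx,cy)=(1.0000,0.0000)
member 6 (3-4): L=1.1186, (cx,cy)=(0.5650,-0.8251)
member 7 (3-5): L=1.1549, (cx,cy)=(0.9975,0.0710)
member 8 (4-5): L=1.1316, (cx,cy)=(0.4595,0.8882)
solve A·x = −loads:
  F[0-1] = -338.7008 N (compression)
  F[0-2] = +132.2633 N (tension)
  F[1-2] = -76.3323 N (compression)
  F[1-3] = -87.9723 N (compression)
  F[2-3] = +76.3365 N (tension)
  F[2-4] = +43.6458 N (tension)
  F[3-4] = -77.2529 N (compression)
  F[3-5] = -0.0000 N (compression)
  F[4-5] = +0.0000 N (tension)
  Rx@0 = +29.5500 N
  Ry@0 = +297.5479 N
  Ry@4 = +63.7421 N

132.263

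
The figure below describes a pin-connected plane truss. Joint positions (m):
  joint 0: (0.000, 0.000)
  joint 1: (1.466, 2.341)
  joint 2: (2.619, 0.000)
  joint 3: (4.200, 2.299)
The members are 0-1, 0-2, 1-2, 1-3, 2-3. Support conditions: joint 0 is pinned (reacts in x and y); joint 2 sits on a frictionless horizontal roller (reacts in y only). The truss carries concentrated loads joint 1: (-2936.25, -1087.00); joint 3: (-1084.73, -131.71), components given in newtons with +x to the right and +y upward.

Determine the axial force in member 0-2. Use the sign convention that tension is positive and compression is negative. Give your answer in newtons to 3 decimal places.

N=4 nodes, M=5 members, R=3 reactions → 2N=8, M+R=8
member 0 (0-1): L=2.7621, (cx,cy)=(0.5307,0.8475)
member 1 (0-2): L=2.6190, (cx,cy)=(1.0000,0.0000)
member 2 (1-2): L=2.6095, (cx,cy)=(0.4418,-0.8971)
member 3 (1-3): L=2.7343, (cx,cy)=(0.9999,-0.0154)
member 4 (2-3): L=2.7902, (cx,cy)=(0.5666,0.8240)
solve A·x = −loads:
  F[0-1] = -4691.0482 N (compression)
  F[0-2] = -1531.2192 N (compression)
  F[1-2] = +3237.0286 N (tension)
  F[1-3] = -983.8776 N (compression)
  F[2-3] = -178.1896 N (compression)
  Rx@0 = +4020.9800 N
  Ry@0 = +3975.8049 N
  Ry@2 = -2757.0949 N

-1531.219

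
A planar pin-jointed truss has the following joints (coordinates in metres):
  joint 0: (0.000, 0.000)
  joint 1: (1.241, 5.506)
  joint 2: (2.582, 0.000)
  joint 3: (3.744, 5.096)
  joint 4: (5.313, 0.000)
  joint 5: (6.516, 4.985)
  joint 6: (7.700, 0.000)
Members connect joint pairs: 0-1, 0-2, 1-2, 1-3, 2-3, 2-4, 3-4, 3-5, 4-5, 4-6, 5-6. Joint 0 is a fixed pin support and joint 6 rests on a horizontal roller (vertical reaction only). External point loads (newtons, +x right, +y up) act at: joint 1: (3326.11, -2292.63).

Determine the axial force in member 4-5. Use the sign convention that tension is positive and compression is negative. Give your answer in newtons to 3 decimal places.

N=7 nodes, M=11 members, R=3 reactions → 2N=14, M+R=14
member 0 (0-1): L=5.6441, (cx,cy)=(0.2199,0.9755)
member 1 (0-2): L=2.5820, (cx,cy)=(1.0000,0.0000)
member 2 (1-2): L=5.6669, (cx,cy)=(0.2366,-0.9716)
member 3 (1-3): L=2.5364, (cx,cy)=(0.9868,-0.1616)
member 4 (2-3): L=5.2268, (cx,cy)=(0.2223,0.9750)
member 5 (2-4): L=2.7310, (cx,cy)=(1.0000,0.0000)
member 6 (3-4): L=5.3321, (cx,cy)=(0.2943,-0.9557)
member 7 (3-5): L=2.7742, (cx,cy)=(0.9992,-0.0400)
member 8 (4-5): L=5.1281, (cx,cy)=(0.2346,0.9721)
member 9 (4-6): L=2.3870, (cx,cy)=(1.0000,0.0000)
member 10 (5-6): L=5.1237, (cx,cy)=(0.2311,-0.9729)
solve A·x = −loads:
  F[0-1] = +466.6756 N (tension)
  F[0-2] = +3223.4998 N (tension)
  F[1-2] = -2379.6923 N (compression)
  F[1-3] = -2695.8356 N (compression)
  F[2-3] = +2371.4518 N (tension)
  F[2-4] = +2133.1699 N (tension)
  F[3-4] = -2820.5784 N (compression)
  F[3-5] = -1304.2388 N (compression)
  F[4-5] = +2773.0853 N (tension)
  F[4-6] = +652.6572 N (tension)
  F[5-6] = -2824.3290 N (compression)
  Rx@0 = -3326.1100 N
  Ry@0 = -455.2551 N
  Ry@6 = +2747.8851 N

2773.085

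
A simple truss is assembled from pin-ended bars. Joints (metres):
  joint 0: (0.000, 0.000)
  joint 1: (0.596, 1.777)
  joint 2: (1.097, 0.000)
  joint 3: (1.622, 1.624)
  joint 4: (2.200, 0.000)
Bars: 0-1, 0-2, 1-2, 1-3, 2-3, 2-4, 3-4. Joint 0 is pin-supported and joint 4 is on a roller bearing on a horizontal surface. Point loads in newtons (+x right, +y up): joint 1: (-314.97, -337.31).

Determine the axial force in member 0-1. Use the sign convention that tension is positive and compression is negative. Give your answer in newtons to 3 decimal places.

-527.732

N=5 nodes, M=7 members, R=3 reactions → 2N=10, M+R=10
member 0 (0-1): L=1.8743, (cx,cy)=(0.3180,0.9481)
member 1 (0-2): L=1.0970, (cx,cy)=(1.0000,0.0000)
member 2 (1-2): L=1.8463, (cx,cy)=(0.2714,-0.9625)
member 3 (1-3): L=1.0373, (cx,cy)=(0.9891,-0.1475)
member 4 (2-3): L=1.7068, (cx,cy)=(0.3076,0.9515)
member 5 (2-4): L=1.1030, (cx,cy)=(1.0000,0.0000)
member 6 (3-4): L=1.7238, (cx,cy)=(0.3353,-0.9421)
solve A·x = −loads:
  F[0-1] = -527.7315 N (compression)
  F[0-2] = -147.1578 N (compression)
  F[1-2] = +153.0184 N (tension)
  F[1-3] = +106.8032 N (tension)
  F[2-3] = -154.7815 N (compression)
  F[2-4] = -58.0241 N (compression)
  F[3-4] = +173.0474 N (tension)
  Rx@0 = +314.9700 N
  Ry@0 = +500.3395 N
  Ry@4 = -163.0295 N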